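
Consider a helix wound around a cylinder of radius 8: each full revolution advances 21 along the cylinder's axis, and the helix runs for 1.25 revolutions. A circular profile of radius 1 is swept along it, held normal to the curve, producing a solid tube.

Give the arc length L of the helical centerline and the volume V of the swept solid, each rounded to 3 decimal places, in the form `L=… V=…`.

L=68.095 V=213.926

2πR = 2π·8 = 50.265482
per-turn = √(50.265482² + 21²) = √(2526.6187 + 441) = √2967.6187 = 54.475855
L = 1.25 × 54.475855 = 68.094818
V = π·1² × L = 3.141593 × 68.094818 = 213.926180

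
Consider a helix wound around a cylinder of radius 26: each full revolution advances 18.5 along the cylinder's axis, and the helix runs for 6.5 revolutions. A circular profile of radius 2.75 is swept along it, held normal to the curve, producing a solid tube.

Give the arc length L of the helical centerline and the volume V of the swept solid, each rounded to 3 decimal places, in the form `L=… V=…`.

2πR = 2π·26 = 163.362818
per-turn = √(163.362818² + 18.5²) = √(26687.4103 + 342.25) = √27029.6603 = 164.406996
L = 6.5 × 164.406996 = 1068.645473
V = π·2.75² × L = 23.758294 × 1068.645473 = 25389.193811

L=1068.645 V=25389.194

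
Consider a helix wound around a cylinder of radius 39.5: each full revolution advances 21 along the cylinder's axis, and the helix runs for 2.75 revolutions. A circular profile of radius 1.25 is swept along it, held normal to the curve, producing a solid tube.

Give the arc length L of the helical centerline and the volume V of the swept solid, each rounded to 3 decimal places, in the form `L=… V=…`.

L=684.950 V=3362.240

2πR = 2π·39.5 = 248.185820
per-turn = √(248.185820² + 21²) = √(61596.2011 + 441) = √62037.2011 = 249.072682
L = 2.75 × 249.072682 = 684.949876
V = π·1.25² × L = 4.908739 × 684.949876 = 3362.239843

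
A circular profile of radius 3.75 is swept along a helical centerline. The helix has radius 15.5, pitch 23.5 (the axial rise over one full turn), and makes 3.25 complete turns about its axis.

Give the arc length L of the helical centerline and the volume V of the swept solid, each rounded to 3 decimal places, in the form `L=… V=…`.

2πR = 2π·15.5 = 97.389372
per-turn = √(97.389372² + 23.5²) = √(9484.6898 + 552.25) = √10036.9398 = 100.184529
L = 3.25 × 100.184529 = 325.599719
V = π·3.75² × L = 44.178647 × 325.599719 = 14384.554944

L=325.600 V=14384.555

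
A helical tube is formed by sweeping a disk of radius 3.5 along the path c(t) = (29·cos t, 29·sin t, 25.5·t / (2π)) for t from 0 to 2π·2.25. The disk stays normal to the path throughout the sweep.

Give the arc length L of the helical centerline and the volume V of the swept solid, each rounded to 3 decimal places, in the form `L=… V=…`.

2πR = 2π·29 = 182.212374
per-turn = √(182.212374² + 25.5²) = √(33201.3492 + 650.25) = √33851.5992 = 183.988041
L = 2.25 × 183.988041 = 413.973092
V = π·3.5² × L = 38.484510 × 413.973092 = 15931.551605

L=413.973 V=15931.552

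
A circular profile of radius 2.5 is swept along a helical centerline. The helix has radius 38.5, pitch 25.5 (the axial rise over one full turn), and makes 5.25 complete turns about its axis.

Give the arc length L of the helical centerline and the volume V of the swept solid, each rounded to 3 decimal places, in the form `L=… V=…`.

2πR = 2π·38.5 = 241.902634
per-turn = √(241.902634² + 25.5²) = √(58516.8845 + 650.25) = √59167.1345 = 243.242954
L = 5.25 × 243.242954 = 1277.025507
V = π·2.5² × L = 19.634954 × 1277.025507 = 25074.337187

L=1277.026 V=25074.337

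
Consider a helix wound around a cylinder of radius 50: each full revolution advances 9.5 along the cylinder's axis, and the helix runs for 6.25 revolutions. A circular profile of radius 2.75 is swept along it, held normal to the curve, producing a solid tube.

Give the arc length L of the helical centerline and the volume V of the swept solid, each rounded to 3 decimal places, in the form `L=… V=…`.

2πR = 2π·50 = 314.159265
per-turn = √(314.159265² + 9.5²) = √(98696.0440 + 90.25) = √98786.2940 = 314.302870
L = 6.25 × 314.302870 = 1964.392937
V = π·2.75² × L = 23.758294 × 1964.392937 = 46670.625792

L=1964.393 V=46670.626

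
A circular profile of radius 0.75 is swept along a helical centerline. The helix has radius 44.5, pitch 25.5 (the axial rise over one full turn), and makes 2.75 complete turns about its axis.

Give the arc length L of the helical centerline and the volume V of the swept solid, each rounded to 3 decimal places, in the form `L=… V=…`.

L=772.096 V=1364.406

2πR = 2π·44.5 = 279.601746
per-turn = √(279.601746² + 25.5²) = √(78177.1365 + 650.25) = √78827.3865 = 280.762153
L = 2.75 × 280.762153 = 772.095920
V = π·0.75² × L = 1.767146 × 772.095920 = 1364.406115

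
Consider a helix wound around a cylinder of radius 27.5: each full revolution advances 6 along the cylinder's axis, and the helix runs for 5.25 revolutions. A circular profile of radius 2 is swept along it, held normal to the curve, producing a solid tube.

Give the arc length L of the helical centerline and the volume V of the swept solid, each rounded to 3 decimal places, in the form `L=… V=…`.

2πR = 2π·27.5 = 172.787596
per-turn = √(172.787596² + 6²) = √(29855.5533 + 36) = √29891.5533 = 172.891739
L = 5.25 × 172.891739 = 907.681628
V = π·2² × L = 12.566371 × 907.681628 = 11406.263740

L=907.682 V=11406.264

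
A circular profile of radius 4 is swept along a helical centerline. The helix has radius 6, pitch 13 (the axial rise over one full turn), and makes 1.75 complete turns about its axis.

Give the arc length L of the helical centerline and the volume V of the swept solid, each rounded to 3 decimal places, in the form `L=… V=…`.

L=69.786 V=3507.817

2πR = 2π·6 = 37.699112
per-turn = √(37.699112² + 13²) = √(1421.2230 + 169) = √1590.2230 = 39.877601
L = 1.75 × 39.877601 = 69.785801
V = π·4² × L = 50.265482 × 69.785801 = 3507.816963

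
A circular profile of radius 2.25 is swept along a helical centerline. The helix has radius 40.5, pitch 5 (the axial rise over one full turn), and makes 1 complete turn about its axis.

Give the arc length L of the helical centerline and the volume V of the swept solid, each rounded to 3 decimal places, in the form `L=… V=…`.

L=254.518 V=4047.936

2πR = 2π·40.5 = 254.469005
per-turn = √(254.469005² + 5²) = √(64754.4745 + 25) = √64779.4745 = 254.518122
L = 1 × 254.518122 = 254.518122
V = π·2.25² × L = 15.904313 × 254.518122 = 4047.935829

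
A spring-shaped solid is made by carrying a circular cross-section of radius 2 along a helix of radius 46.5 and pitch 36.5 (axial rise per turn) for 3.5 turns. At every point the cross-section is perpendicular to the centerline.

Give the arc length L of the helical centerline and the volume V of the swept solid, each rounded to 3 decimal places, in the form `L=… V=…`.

L=1030.537 V=12950.114

2πR = 2π·46.5 = 292.168117
per-turn = √(292.168117² + 36.5²) = √(85362.2085 + 1332.25) = √86694.4585 = 294.439227
L = 3.5 × 294.439227 = 1030.537295
V = π·2² × L = 12.566371 × 1030.537295 = 12950.113580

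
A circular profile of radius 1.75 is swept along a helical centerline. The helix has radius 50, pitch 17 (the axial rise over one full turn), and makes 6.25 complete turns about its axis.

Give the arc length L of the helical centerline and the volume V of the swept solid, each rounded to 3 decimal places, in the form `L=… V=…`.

L=1966.368 V=18918.678

2πR = 2π·50 = 314.159265
per-turn = √(314.159265² + 17²) = √(98696.0440 + 289) = √98985.0440 = 314.618887
L = 6.25 × 314.618887 = 1966.368043
V = π·1.75² × L = 9.621128 × 1966.368043 = 18918.677660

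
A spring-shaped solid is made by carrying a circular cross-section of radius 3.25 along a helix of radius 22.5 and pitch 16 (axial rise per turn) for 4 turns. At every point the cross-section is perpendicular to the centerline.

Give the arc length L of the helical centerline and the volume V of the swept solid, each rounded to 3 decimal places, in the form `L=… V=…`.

L=569.097 V=18884.381

2πR = 2π·22.5 = 141.371669
per-turn = √(141.371669² + 16²) = √(19985.9489 + 256) = √20241.9489 = 142.274203
L = 4 × 142.274203 = 569.096813
V = π·3.25² × L = 33.183072 × 569.096813 = 18884.380751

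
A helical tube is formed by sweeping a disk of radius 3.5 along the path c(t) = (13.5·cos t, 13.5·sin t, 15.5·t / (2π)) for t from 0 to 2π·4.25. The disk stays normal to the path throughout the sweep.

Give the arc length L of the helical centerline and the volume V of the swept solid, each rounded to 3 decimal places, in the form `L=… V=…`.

2πR = 2π·13.5 = 84.823002
per-turn = √(84.823002² + 15.5²) = √(7194.9416 + 240.25) = √7435.1916 = 86.227557
L = 4.25 × 86.227557 = 366.467118
V = π·3.5² × L = 38.484510 × 366.467118 = 14103.307462

L=366.467 V=14103.307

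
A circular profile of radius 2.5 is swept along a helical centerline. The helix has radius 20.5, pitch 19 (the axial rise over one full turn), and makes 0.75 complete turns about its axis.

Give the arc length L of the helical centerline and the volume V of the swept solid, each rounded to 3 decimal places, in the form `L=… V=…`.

L=97.649 V=1917.340

2πR = 2π·20.5 = 128.805299
per-turn = √(128.805299² + 19²) = √(16590.8050 + 361) = √16951.8050 = 130.199098
L = 0.75 × 130.199098 = 97.649323
V = π·2.5² × L = 19.634954 × 97.649323 = 1917.339976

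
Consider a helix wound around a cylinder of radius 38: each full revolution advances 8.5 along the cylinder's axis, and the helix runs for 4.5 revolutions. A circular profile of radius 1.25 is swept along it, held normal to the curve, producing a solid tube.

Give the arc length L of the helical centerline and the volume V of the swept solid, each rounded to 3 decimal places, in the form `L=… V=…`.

L=1075.105 V=5277.411

2πR = 2π·38 = 238.761042
per-turn = √(238.761042² + 8.5²) = √(57006.8350 + 72.25) = √57079.0850 = 238.912296
L = 4.5 × 238.912296 = 1075.105330
V = π·1.25² × L = 4.908739 × 1075.105330 = 5277.410950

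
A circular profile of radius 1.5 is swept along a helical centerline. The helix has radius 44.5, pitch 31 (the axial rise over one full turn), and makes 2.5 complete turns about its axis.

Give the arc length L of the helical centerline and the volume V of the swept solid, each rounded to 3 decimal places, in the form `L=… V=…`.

L=703.288 V=4971.247

2πR = 2π·44.5 = 279.601746
per-turn = √(279.601746² + 31²) = √(78177.1365 + 961) = √79138.1365 = 281.315013
L = 2.5 × 281.315013 = 703.287532
V = π·1.5² × L = 7.068583 × 703.287532 = 4971.246625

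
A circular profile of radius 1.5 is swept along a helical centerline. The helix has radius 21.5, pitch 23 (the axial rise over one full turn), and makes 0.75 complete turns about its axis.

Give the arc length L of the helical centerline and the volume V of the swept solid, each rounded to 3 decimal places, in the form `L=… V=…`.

2πR = 2π·21.5 = 135.088484
per-turn = √(135.088484² + 23²) = √(18248.8985 + 529) = √18777.8985 = 137.032473
L = 0.75 × 137.032473 = 102.774354
V = π·1.5² × L = 7.068583 × 102.774354 = 726.469103

L=102.774 V=726.469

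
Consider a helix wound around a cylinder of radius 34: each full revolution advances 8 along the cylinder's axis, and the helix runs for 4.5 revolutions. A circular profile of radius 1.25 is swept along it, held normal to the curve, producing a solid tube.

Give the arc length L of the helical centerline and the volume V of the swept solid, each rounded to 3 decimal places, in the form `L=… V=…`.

2πR = 2π·34 = 213.628300
per-turn = √(213.628300² + 8²) = √(45637.0508 + 64) = √45701.0508 = 213.778041
L = 4.5 × 213.778041 = 962.001184
V = π·1.25² × L = 4.908739 × 962.001184 = 4722.212269

L=962.001 V=4722.212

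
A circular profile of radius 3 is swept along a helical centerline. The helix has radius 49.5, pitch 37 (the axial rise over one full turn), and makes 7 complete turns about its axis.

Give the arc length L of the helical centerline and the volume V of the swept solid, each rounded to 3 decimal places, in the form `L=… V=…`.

2πR = 2π·49.5 = 311.017673
per-turn = √(311.017673² + 37²) = √(96731.9927 + 1369) = √98100.9927 = 313.210780
L = 7 × 313.210780 = 2192.475460
V = π·3² × L = 28.274334 × 2192.475460 = 61990.783193

L=2192.475 V=61990.783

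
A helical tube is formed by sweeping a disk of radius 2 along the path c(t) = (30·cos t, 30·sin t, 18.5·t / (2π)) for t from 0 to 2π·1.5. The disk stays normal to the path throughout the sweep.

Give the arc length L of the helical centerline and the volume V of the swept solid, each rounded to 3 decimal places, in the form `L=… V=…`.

L=284.102 V=3570.129

2πR = 2π·30 = 188.495559
per-turn = √(188.495559² + 18.5²) = √(35530.5758 + 342.25) = √35872.8258 = 189.401230
L = 1.5 × 189.401230 = 284.101845
V = π·2² × L = 12.566371 × 284.101845 = 3570.129072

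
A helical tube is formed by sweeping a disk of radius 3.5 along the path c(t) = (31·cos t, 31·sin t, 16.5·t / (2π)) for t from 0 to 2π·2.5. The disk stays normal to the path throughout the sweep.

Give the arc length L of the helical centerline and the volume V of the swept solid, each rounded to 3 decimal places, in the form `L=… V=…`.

L=488.691 V=18807.030

2πR = 2π·31 = 194.778745
per-turn = √(194.778745² + 16.5²) = √(37938.7593 + 272.25) = √38211.0093 = 195.476365
L = 2.5 × 195.476365 = 488.690913
V = π·3.5² × L = 38.484510 × 488.690913 = 18807.030323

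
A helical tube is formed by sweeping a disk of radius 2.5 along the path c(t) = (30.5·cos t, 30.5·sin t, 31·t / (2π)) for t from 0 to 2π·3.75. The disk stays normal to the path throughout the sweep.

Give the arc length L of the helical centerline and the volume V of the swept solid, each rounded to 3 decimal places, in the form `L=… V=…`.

L=727.981 V=14293.876

2πR = 2π·30.5 = 191.637152
per-turn = √(191.637152² + 31²) = √(36724.7980 + 961) = √37685.7980 = 194.128303
L = 3.75 × 194.128303 = 727.981136
V = π·2.5² × L = 19.634954 × 727.981136 = 14293.876176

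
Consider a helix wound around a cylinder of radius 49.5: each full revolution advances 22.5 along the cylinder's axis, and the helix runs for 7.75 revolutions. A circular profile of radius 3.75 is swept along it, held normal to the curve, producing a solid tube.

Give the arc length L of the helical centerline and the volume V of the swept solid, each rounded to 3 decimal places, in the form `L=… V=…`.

L=2416.686 V=106765.924

2πR = 2π·49.5 = 311.017673
per-turn = √(311.017673² + 22.5²) = √(96731.9927 + 506.25) = √97238.2427 = 311.830471
L = 7.75 × 311.830471 = 2416.686151
V = π·3.75² × L = 44.178647 × 2416.686151 = 106765.923645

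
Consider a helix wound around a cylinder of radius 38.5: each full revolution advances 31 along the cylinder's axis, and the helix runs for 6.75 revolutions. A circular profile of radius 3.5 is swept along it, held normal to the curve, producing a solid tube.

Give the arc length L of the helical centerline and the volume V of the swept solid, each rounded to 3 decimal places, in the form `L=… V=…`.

2πR = 2π·38.5 = 241.902634
per-turn = √(241.902634² + 31²) = √(58516.8845 + 961) = √59477.8845 = 243.880882
L = 6.75 × 243.880882 = 1646.195952
V = π·3.5² × L = 38.484510 × 1646.195952 = 63353.044586

L=1646.196 V=63353.045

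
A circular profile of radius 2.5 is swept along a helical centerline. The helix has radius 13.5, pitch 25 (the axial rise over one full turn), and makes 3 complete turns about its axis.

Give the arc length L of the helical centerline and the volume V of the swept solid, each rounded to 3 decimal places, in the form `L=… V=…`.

L=265.291 V=5208.983

2πR = 2π·13.5 = 84.823002
per-turn = √(84.823002² + 25²) = √(7194.9416 + 625) = √7819.9416 = 88.430434
L = 3 × 88.430434 = 265.291301
V = π·2.5² × L = 19.634954 × 265.291301 = 5208.982518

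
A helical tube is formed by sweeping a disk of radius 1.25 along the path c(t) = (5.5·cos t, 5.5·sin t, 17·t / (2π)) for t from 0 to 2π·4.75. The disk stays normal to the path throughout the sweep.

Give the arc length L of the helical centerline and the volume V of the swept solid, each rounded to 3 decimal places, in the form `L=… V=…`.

L=182.935 V=897.980

2πR = 2π·5.5 = 34.557519
per-turn = √(34.557519² + 17²) = √(1194.2221 + 289) = √1483.2221 = 38.512623
L = 4.75 × 38.512623 = 182.934959
V = π·1.25² × L = 4.908739 × 182.934959 = 897.979882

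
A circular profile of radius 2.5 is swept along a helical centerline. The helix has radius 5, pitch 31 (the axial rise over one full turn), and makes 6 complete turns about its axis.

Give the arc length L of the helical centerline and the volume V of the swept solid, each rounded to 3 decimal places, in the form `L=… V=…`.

L=264.814 V=5199.615

2πR = 2π·5 = 31.415927
per-turn = √(31.415927² + 31²) = √(986.9604 + 961) = √1947.9604 = 44.135705
L = 6 × 44.135705 = 264.814229
V = π·2.5² × L = 19.634954 × 264.814229 = 5199.615226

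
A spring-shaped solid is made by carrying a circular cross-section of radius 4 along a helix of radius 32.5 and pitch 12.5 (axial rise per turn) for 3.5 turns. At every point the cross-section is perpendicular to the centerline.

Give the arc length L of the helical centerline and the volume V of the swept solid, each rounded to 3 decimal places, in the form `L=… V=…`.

L=716.050 V=35992.605

2πR = 2π·32.5 = 204.203522
per-turn = √(204.203522² + 12.5²) = √(41699.0786 + 156.25) = √41855.3286 = 204.585749
L = 3.5 × 204.585749 = 716.050121
V = π·4² × L = 50.265482 × 716.050121 = 35992.604778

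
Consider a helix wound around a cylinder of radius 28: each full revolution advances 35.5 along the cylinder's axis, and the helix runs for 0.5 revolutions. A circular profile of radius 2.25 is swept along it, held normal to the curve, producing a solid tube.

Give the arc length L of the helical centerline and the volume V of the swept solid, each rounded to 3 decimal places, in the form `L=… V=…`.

2πR = 2π·28 = 175.929189
per-turn = √(175.929189² + 35.5²) = √(30951.0794 + 1260.25) = √32211.3294 = 179.475150
L = 0.5 × 179.475150 = 89.737575
V = π·2.25² × L = 15.904313 × 89.737575 = 1427.214462

L=89.738 V=1427.214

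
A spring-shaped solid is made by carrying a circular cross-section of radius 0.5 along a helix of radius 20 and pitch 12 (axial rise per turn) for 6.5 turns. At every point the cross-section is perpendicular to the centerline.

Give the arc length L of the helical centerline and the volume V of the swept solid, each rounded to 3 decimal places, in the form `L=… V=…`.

2πR = 2π·20 = 125.663706
per-turn = √(125.663706² + 12²) = √(15791.3670 + 144) = √15935.3670 = 126.235364
L = 6.5 × 126.235364 = 820.529864
V = π·0.5² × L = 0.785398 × 820.529864 = 644.442648

L=820.530 V=644.443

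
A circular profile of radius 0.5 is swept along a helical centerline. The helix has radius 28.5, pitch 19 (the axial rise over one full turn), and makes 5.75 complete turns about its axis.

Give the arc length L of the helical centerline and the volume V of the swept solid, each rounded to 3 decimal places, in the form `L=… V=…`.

L=1035.437 V=813.230

2πR = 2π·28.5 = 179.070781
per-turn = √(179.070781² + 19²) = √(32066.3447 + 361) = √32427.3447 = 180.075941
L = 5.75 × 180.075941 = 1035.436663
V = π·0.5² × L = 0.785398 × 1035.436663 = 813.230054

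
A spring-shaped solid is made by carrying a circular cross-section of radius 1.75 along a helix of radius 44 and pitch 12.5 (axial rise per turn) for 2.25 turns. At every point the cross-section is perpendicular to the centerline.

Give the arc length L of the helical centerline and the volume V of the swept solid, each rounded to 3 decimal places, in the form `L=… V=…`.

L=622.671 V=5990.796

2πR = 2π·44 = 276.460154
per-turn = √(276.460154² + 12.5²) = √(76430.2165 + 156.25) = √76586.4665 = 276.742600
L = 2.25 × 276.742600 = 622.670849
V = π·1.75² × L = 9.621128 × 622.670849 = 5990.795633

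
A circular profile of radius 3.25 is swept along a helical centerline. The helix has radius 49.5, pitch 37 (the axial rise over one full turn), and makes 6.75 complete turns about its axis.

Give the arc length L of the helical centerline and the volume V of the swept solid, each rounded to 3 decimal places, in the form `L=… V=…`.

2πR = 2π·49.5 = 311.017673
per-turn = √(311.017673² + 37²) = √(96731.9927 + 1369) = √98100.9927 = 313.210780
L = 6.75 × 313.210780 = 2114.172765
V = π·3.25² × L = 33.183072 × 2114.172765 = 70154.747944

L=2114.173 V=70154.748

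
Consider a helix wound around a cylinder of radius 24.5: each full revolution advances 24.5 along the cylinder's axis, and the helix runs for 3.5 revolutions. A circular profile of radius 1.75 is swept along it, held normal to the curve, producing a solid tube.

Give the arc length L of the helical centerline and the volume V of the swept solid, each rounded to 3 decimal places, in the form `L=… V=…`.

L=545.564 V=5248.943

2πR = 2π·24.5 = 153.938040
per-turn = √(153.938040² + 24.5²) = √(23696.9202 + 600.25) = √24297.1702 = 155.875496
L = 3.5 × 155.875496 = 545.564235
V = π·1.75² × L = 9.621128 × 545.564235 = 5248.943066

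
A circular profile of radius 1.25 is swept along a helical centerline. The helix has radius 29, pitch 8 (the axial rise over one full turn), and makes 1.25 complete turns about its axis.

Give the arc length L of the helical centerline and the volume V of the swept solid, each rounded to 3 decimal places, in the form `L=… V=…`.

L=227.985 V=1119.118

2πR = 2π·29 = 182.212374
per-turn = √(182.212374² + 8²) = √(33201.3492 + 64) = √33265.3492 = 182.387909
L = 1.25 × 182.387909 = 227.984886
V = π·1.25² × L = 4.908739 × 227.984886 = 1119.118191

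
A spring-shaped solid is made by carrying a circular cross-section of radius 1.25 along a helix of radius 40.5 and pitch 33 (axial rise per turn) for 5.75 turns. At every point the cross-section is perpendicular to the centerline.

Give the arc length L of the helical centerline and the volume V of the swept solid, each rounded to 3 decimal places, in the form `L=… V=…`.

2πR = 2π·40.5 = 254.469005
per-turn = √(254.469005² + 33²) = √(64754.4745 + 1089) = √65843.4745 = 256.599833
L = 5.75 × 256.599833 = 1475.449042
V = π·1.25² × L = 4.908739 × 1475.449042 = 7242.593547

L=1475.449 V=7242.594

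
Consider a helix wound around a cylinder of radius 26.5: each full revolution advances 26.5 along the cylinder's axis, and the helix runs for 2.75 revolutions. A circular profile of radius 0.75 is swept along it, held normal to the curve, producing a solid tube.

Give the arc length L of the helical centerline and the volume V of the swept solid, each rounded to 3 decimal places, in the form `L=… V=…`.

L=463.650 V=819.337

2πR = 2π·26.5 = 166.504411
per-turn = √(166.504411² + 26.5²) = √(27723.7188 + 702.25) = √28425.9688 = 168.600026
L = 2.75 × 168.600026 = 463.650071
V = π·0.75² × L = 1.767146 × 463.650071 = 819.337308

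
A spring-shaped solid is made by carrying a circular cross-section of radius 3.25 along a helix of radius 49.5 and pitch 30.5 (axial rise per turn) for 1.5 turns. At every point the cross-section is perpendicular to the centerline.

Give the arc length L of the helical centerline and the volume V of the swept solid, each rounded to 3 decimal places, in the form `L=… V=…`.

L=468.764 V=15555.042

2πR = 2π·49.5 = 311.017673
per-turn = √(311.017673² + 30.5²) = √(96731.9927 + 930.25) = √97662.2427 = 312.509588
L = 1.5 × 312.509588 = 468.764382
V = π·3.25² × L = 33.183072 × 468.764382 = 15555.042440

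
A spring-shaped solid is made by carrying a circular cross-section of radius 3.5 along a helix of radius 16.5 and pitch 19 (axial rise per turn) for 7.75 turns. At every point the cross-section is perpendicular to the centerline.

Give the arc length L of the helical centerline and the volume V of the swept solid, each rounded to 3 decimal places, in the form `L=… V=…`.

2πR = 2π·16.5 = 103.672558
per-turn = √(103.672558² + 19²) = √(10747.9992 + 361) = √11108.9992 = 105.399237
L = 7.75 × 105.399237 = 816.844088
V = π·3.5² × L = 38.484510 × 816.844088 = 31435.844476

L=816.844 V=31435.844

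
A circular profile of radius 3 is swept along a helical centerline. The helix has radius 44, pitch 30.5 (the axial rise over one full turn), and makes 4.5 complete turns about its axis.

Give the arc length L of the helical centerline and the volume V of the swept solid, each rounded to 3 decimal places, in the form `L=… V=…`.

2πR = 2π·44 = 276.460154
per-turn = √(276.460154² + 30.5²) = √(76430.2165 + 930.25) = √77360.4665 = 278.137496
L = 4.5 × 278.137496 = 1251.618730
V = π·3² × L = 28.274334 × 1251.618730 = 35388.685876

L=1251.619 V=35388.686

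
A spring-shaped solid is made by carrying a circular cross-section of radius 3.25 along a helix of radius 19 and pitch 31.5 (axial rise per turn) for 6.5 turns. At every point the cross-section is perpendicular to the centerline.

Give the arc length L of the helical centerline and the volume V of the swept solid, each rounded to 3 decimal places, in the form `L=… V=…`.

L=802.532 V=26630.470

2πR = 2π·19 = 119.380521
per-turn = √(119.380521² + 31.5²) = √(14251.7088 + 992.25) = √15243.9588 = 123.466428
L = 6.5 × 123.466428 = 802.531780
V = π·3.25² × L = 33.183072 × 802.531780 = 26630.470151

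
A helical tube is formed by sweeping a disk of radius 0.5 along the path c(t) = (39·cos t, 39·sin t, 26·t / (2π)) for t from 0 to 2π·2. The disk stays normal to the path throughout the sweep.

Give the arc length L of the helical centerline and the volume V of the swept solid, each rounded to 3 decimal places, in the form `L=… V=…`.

2πR = 2π·39 = 245.044227
per-turn = √(245.044227² + 26²) = √(60046.6732 + 676) = √60722.6732 = 246.419709
L = 2 × 246.419709 = 492.839419
V = π·0.5² × L = 0.785398 × 492.839419 = 387.075174

L=492.839 V=387.075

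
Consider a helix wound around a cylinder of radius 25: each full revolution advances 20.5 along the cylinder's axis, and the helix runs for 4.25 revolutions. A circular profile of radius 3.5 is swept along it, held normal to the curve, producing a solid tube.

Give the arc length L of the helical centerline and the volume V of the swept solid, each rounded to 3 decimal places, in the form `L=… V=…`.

L=673.250 V=25909.683

2πR = 2π·25 = 157.079633
per-turn = √(157.079633² + 20.5²) = √(24674.0110 + 420.25) = √25094.2610 = 158.411682
L = 4.25 × 158.411682 = 673.249649
V = π·3.5² × L = 38.484510 × 673.249649 = 25909.682839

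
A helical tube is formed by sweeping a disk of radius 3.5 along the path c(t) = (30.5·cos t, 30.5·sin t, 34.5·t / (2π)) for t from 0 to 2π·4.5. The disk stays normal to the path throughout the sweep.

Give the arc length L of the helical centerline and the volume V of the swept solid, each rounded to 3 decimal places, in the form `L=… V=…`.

L=876.230 V=33721.298

2πR = 2π·30.5 = 191.637152
per-turn = √(191.637152² + 34.5²) = √(36724.7980 + 1190.25) = √37915.0480 = 194.717868
L = 4.5 × 194.717868 = 876.230404
V = π·3.5² × L = 38.484510 × 876.230404 = 33721.297765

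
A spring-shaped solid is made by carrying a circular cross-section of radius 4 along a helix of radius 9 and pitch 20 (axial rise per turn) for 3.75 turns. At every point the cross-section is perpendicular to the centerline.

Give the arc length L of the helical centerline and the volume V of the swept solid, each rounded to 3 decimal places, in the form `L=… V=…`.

L=224.930 V=11306.202

2πR = 2π·9 = 56.548668
per-turn = √(56.548668² + 20²) = √(3197.7518 + 400) = √3597.7518 = 59.981262
L = 3.75 × 59.981262 = 224.929734
V = π·4² × L = 50.265482 × 224.929734 = 11306.201578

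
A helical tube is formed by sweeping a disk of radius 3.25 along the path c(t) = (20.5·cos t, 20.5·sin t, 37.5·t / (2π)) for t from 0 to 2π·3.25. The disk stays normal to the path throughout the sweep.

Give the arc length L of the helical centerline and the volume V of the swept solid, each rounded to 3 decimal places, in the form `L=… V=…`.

L=435.998 V=14467.739

2πR = 2π·20.5 = 128.805299
per-turn = √(128.805299² + 37.5²) = √(16590.8050 + 1406.25) = √17997.0550 = 134.153103
L = 3.25 × 134.153103 = 435.997584
V = π·3.25² × L = 33.183072 × 435.997584 = 14467.739404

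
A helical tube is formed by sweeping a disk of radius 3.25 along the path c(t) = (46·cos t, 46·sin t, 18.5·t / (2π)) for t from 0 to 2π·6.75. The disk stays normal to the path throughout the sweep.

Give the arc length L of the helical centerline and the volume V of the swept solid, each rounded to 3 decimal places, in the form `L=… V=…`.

L=1954.921 V=64870.300

2πR = 2π·46 = 289.026524
per-turn = √(289.026524² + 18.5²) = √(83536.3317 + 342.25) = √83878.5817 = 289.617993
L = 6.75 × 289.617993 = 1954.921450
V = π·3.25² × L = 33.183072 × 1954.921450 = 64870.300025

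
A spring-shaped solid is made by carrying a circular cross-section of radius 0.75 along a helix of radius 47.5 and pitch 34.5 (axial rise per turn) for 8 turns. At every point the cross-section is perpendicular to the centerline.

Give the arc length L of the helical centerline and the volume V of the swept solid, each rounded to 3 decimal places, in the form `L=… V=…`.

2πR = 2π·47.5 = 298.451302
per-turn = √(298.451302² + 34.5²) = √(89073.1797 + 1190.25) = √90263.4297 = 300.438729
L = 8 × 300.438729 = 2403.509830
V = π·0.75² × L = 1.767146 × 2403.509830 = 4247.352464

L=2403.510 V=4247.352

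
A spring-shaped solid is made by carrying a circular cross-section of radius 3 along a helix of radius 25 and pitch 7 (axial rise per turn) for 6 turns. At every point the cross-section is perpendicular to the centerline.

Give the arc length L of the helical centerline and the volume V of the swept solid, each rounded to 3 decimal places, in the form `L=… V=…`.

2πR = 2π·25 = 157.079633
per-turn = √(157.079633² + 7²) = √(24674.0110 + 49) = √24723.0110 = 157.235527
L = 6 × 157.235527 = 943.413163
V = π·3² × L = 28.274334 × 943.413163 = 26674.378759

L=943.413 V=26674.379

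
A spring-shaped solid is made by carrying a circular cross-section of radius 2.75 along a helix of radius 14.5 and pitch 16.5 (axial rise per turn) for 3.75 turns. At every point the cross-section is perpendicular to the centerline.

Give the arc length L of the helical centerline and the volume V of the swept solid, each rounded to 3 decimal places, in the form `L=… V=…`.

L=347.206 V=8249.022

2πR = 2π·14.5 = 91.106187
per-turn = √(91.106187² + 16.5²) = √(8300.3373 + 272.25) = √8572.5873 = 92.588268
L = 3.75 × 92.588268 = 347.206004
V = π·2.75² × L = 23.758294 × 347.206004 = 8249.022465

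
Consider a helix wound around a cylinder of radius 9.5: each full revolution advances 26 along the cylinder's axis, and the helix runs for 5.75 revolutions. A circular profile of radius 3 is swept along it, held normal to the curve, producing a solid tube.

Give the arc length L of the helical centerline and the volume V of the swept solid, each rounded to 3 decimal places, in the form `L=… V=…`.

2πR = 2π·9.5 = 59.690260
per-turn = √(59.690260² + 26²) = √(3562.9272 + 676) = √4238.9272 = 65.107044
L = 5.75 × 65.107044 = 374.365503
V = π·3² × L = 28.274334 × 374.365503 = 10584.935239

L=374.366 V=10584.935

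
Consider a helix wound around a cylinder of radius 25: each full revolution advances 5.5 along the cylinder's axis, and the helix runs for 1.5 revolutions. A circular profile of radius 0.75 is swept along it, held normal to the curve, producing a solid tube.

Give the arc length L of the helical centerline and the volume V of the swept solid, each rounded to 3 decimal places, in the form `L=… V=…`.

2πR = 2π·25 = 157.079633
per-turn = √(157.079633² + 5.5²) = √(24674.0110 + 30.25) = √24704.2610 = 157.175892
L = 1.5 × 157.175892 = 235.763838
V = π·0.75² × L = 1.767146 × 235.763838 = 416.629092

L=235.764 V=416.629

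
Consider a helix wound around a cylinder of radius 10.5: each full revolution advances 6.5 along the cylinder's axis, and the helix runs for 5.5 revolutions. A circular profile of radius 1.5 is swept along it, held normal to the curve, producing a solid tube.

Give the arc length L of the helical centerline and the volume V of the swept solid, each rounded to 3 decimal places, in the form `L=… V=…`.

L=364.611 V=2577.282

2πR = 2π·10.5 = 65.973446
per-turn = √(65.973446² + 6.5²) = √(4352.4955 + 42.25) = √4394.7455 = 66.292877
L = 5.5 × 66.292877 = 364.610823
V = π·1.5² × L = 7.068583 × 364.610823 = 2577.282040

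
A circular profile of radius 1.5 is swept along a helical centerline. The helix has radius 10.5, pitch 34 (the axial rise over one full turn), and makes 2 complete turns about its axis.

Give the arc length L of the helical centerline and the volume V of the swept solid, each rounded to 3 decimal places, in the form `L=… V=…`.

L=148.438 V=1049.250

2πR = 2π·10.5 = 65.973446
per-turn = √(65.973446² + 34²) = √(4352.4955 + 1156) = √5508.4955 = 74.219240
L = 2 × 74.219240 = 148.438479
V = π·1.5² × L = 7.068583 × 148.438479 = 1049.249782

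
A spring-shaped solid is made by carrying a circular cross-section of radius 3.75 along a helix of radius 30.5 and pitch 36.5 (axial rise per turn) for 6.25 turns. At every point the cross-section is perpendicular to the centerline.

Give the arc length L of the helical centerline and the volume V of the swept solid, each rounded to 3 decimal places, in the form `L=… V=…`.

L=1219.263 V=53865.411

2πR = 2π·30.5 = 191.637152
per-turn = √(191.637152² + 36.5²) = √(36724.7980 + 1332.25) = √38057.0480 = 195.082157
L = 6.25 × 195.082157 = 1219.263481
V = π·3.75² × L = 44.178647 × 1219.263481 = 53865.410559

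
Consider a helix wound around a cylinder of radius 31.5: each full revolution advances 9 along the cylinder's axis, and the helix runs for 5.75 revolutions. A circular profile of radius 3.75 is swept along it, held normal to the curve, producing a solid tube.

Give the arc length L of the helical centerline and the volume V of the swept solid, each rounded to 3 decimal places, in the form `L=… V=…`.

L=1139.218 V=50329.107

2πR = 2π·31.5 = 197.920337
per-turn = √(197.920337² + 9²) = √(39172.4599 + 81) = √39253.4599 = 198.124859
L = 5.75 × 198.124859 = 1139.217941
V = π·3.75² × L = 44.178647 × 1139.217941 = 50329.106915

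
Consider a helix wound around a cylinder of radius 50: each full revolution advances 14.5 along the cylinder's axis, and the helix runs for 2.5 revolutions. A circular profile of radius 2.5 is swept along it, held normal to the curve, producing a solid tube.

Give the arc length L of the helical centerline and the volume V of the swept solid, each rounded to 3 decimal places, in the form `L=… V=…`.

2πR = 2π·50 = 314.159265
per-turn = √(314.159265² + 14.5²) = √(98696.0440 + 210.25) = √98906.2940 = 314.493711
L = 2.5 × 314.493711 = 786.234277
V = π·2.5² × L = 19.634954 × 786.234277 = 15437.673919

L=786.234 V=15437.674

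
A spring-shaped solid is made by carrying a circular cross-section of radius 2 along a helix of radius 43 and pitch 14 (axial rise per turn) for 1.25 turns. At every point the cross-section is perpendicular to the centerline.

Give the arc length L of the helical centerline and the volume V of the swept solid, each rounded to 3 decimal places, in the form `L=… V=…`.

L=338.174 V=4249.624

2πR = 2π·43 = 270.176968
per-turn = √(270.176968² + 14²) = √(72995.5942 + 196) = √73191.5942 = 270.539450
L = 1.25 × 270.539450 = 338.174313
V = π·2² × L = 12.566371 × 338.174313 = 4249.623747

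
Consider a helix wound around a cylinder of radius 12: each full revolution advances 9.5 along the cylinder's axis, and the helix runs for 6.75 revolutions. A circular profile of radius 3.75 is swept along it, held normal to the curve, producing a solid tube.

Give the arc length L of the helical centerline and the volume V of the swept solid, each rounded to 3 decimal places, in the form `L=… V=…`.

L=512.962 V=22661.963

2πR = 2π·12 = 75.398224
per-turn = √(75.398224² + 9.5²) = √(5684.8921 + 90.25) = √5775.1421 = 75.994356
L = 6.75 × 75.994356 = 512.961903
V = π·3.75² × L = 44.178647 × 512.961903 = 22661.962661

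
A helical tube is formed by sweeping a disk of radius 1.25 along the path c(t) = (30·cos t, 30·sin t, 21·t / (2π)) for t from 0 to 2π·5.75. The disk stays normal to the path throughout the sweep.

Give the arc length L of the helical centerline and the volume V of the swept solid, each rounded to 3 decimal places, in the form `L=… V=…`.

2πR = 2π·30 = 188.495559
per-turn = √(188.495559² + 21²) = √(35530.5758 + 441) = √35971.5758 = 189.661741
L = 5.75 × 189.661741 = 1090.555008
V = π·1.25² × L = 4.908739 × 1090.555008 = 5353.249379

L=1090.555 V=5353.249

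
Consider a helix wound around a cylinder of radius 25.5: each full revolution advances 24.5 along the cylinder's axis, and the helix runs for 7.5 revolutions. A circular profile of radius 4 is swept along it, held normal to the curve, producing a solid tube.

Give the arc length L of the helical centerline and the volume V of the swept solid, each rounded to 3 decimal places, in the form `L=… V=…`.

2πR = 2π·25.5 = 160.221225
per-turn = √(160.221225² + 24.5²) = √(25670.8410 + 600.25) = √26271.0910 = 162.083593
L = 7.5 × 162.083593 = 1215.626946
V = π·4² × L = 50.265482 × 1215.626946 = 61104.074920

L=1215.627 V=61104.075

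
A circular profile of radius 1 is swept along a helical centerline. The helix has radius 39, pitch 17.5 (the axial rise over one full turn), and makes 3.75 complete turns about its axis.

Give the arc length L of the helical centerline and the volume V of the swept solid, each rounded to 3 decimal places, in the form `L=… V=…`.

2πR = 2π·39 = 245.044227
per-turn = √(245.044227² + 17.5²) = √(60046.6732 + 306.25) = √60352.9232 = 245.668319
L = 3.75 × 245.668319 = 921.256198
V = π·1² × L = 3.141593 × 921.256198 = 2894.211703

L=921.256 V=2894.212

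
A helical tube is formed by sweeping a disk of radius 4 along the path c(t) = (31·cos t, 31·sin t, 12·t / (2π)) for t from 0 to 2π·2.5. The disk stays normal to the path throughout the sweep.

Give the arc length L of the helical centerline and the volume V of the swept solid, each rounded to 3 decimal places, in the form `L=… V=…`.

L=487.870 V=24523.027

2πR = 2π·31 = 194.778745
per-turn = √(194.778745² + 12²) = √(37938.7593 + 144) = √38082.7593 = 195.148045
L = 2.5 × 195.148045 = 487.870112
V = π·4² × L = 50.265482 × 487.870112 = 24523.026533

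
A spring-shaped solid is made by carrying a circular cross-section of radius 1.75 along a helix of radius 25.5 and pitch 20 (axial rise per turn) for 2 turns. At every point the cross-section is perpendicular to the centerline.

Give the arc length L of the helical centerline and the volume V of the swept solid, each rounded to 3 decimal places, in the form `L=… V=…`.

2πR = 2π·25.5 = 160.221225
per-turn = √(160.221225² + 20²) = √(25670.8410 + 400) = √26070.8410 = 161.464674
L = 2 × 161.464674 = 322.929349
V = π·1.75² × L = 9.621128 × 322.929349 = 3106.944437

L=322.929 V=3106.944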